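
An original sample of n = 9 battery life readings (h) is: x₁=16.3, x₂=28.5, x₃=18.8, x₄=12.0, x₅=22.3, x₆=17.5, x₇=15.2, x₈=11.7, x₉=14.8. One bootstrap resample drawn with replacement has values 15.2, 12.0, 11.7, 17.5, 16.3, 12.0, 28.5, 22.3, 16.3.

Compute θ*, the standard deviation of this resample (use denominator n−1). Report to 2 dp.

Mean = 16.8667; sum of squared deviations = 242.7400
s² = 242.7400 / 8 = 30.3425
s = √30.3425 = 5.51

θ* = 5.51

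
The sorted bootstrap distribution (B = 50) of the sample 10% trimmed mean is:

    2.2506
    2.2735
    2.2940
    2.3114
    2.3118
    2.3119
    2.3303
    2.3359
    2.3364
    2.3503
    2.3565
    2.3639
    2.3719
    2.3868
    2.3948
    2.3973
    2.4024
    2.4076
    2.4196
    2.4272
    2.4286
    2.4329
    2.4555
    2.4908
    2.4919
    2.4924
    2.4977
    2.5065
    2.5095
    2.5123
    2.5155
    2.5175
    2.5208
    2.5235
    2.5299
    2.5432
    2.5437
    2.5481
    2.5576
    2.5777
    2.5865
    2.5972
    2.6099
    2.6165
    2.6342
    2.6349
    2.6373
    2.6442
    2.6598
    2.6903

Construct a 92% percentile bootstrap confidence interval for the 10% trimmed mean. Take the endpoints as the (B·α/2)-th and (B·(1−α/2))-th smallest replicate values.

(2.2735, 2.6442)

α = 0.08; lower rank = 50 × 0.040 = 2; upper rank = 50 × 0.960 = 48.
The 2nd smallest replicate is 2.2735; the 48th is 2.6442.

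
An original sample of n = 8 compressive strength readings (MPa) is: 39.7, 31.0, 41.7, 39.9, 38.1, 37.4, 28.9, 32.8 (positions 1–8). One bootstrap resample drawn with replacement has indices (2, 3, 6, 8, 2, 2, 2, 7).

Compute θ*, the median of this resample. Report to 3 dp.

θ* = 31.000

Resample values: 31.0, 41.7, 37.4, 32.8, 31.0, 31.0, 31.0, 28.9.
Sorted: 28.9, 31.0, 31.0, 31.0, 31.0, 32.8, 37.4, 41.7
Median = average of the two middle values = 31.000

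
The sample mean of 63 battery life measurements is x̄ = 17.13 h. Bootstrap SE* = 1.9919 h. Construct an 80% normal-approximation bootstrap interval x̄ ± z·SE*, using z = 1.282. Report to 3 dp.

(14.576, 19.684)

Margin = 1.282 × 1.9919 = 2.5536
Interval: 17.13 ± 2.5536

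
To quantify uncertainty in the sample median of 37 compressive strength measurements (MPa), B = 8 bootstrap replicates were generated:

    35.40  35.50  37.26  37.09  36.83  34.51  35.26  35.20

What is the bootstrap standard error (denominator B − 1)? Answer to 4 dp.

SE* = 1.0261

Bootstrap SE is the standard deviation of the 8 replicate medians.
Mean of replicates: (35.40 + 35.50 + 37.26 + 37.09 + 36.83 + 34.51 + 35.26 + 35.20) / 8 = 287.05000 / 8 = 35.88125
Sum of squared deviations: (−0.48125)² + (−0.38125)² + (+1.37875)² + (+1.20875)² + (+0.94875)² + (−1.37125)² + (−0.62125)² + (−0.68125)² = 7.36949
Variance = 7.36949 / 7 = 1.05278
SE* = √1.05278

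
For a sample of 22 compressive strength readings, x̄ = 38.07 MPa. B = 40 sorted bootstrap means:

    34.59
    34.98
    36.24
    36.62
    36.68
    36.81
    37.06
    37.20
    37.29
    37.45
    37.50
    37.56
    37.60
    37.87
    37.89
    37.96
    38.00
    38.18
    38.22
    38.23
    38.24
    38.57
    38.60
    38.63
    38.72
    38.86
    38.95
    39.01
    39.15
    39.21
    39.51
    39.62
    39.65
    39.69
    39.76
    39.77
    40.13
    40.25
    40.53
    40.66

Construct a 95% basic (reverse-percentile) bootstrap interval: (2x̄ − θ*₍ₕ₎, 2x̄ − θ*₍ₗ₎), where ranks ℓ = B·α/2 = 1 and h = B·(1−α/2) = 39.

Percentile endpoints at ranks 1 and 39: θ*₍1₎ = 34.59, θ*₍39₎ = 40.53.
Basic interval reflects these around x̄:
  lower = 2 × 38.07 − 40.53 = 35.61
  upper = 2 × 38.07 − 34.59 = 41.55

(35.61, 41.55)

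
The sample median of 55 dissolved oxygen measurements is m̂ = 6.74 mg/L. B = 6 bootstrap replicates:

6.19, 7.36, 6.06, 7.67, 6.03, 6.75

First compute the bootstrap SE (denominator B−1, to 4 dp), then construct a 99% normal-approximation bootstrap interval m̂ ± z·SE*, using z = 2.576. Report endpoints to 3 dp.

(4.921, 8.559)

Mean of replicates = 6.6767; sum of squared deviations = 2.4943; SE* = √(2.4943/5) = 0.7063
Margin = 2.576 × 0.7063 = 1.8194
Interval: 6.74 ± 1.8194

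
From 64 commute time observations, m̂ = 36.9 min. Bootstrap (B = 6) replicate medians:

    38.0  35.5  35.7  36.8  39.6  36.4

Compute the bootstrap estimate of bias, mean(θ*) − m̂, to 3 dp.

mean(θ*) = (38.0 + 35.5 + 35.7 + 36.8 + 39.6 + 36.4) / 6 = 37.0000
bias = 37.0000 − 36.9

bias = +0.100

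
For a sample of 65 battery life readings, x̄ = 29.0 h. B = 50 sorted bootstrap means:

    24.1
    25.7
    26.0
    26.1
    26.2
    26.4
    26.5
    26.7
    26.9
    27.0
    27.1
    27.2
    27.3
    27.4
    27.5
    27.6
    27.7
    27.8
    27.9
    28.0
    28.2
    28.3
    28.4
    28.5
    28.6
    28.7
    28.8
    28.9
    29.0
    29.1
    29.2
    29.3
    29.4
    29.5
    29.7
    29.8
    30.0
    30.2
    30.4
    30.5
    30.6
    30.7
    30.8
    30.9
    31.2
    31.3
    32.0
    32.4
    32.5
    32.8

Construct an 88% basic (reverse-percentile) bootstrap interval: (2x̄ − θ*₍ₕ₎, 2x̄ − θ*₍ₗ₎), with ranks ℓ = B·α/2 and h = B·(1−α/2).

(26.0, 32.0)

Percentile endpoints at ranks 3 and 47: θ*₍3₎ = 26.0, θ*₍47₎ = 32.0.
Basic interval reflects these around x̄:
  lower = 2 × 29.0 − 32.0 = 26.0
  upper = 2 × 29.0 − 26.0 = 32.0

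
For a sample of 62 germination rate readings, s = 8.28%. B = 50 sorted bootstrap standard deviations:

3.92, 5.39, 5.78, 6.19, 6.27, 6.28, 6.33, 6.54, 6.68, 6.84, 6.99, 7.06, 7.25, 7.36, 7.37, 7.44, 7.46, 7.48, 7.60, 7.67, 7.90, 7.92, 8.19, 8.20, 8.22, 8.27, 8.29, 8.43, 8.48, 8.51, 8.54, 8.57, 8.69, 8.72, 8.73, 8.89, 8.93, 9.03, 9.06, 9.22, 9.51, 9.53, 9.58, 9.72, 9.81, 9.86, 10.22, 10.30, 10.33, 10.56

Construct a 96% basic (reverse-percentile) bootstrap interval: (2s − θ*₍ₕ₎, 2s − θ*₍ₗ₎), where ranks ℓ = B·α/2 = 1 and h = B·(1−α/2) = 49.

Percentile endpoints at ranks 1 and 49: θ*₍1₎ = 3.92, θ*₍49₎ = 10.33.
Basic interval reflects these around s:
  lower = 2 × 8.28 − 10.33 = 6.23
  upper = 2 × 8.28 − 3.92 = 12.64

(6.23, 12.64)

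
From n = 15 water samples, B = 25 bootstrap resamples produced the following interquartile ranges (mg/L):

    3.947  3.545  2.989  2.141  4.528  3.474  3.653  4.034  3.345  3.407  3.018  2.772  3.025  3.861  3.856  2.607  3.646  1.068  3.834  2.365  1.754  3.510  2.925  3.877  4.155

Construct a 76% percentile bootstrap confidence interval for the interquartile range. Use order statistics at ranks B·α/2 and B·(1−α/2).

(2.141, 3.947)

Sorted replicates: 1.068, 1.754, 2.141, 2.365, 2.607, 2.772, 2.925, 2.989, 3.018, 3.025, 3.345, 3.407, 3.474, 3.510, 3.545, 3.646, 3.653, 3.834, 3.856, 3.861, 3.877, 3.947, 4.034, 4.155, 4.528
α = 0.24; lower rank = 25 × 0.120 = 3; upper rank = 25 × 0.880 = 22.
The 3rd smallest replicate is 2.141; the 22nd is 3.947.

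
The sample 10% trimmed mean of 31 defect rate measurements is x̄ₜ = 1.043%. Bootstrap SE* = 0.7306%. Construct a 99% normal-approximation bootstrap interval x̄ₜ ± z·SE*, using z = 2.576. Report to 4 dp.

(-0.8390, 2.9250)

Margin = 2.576 × 0.7306 = 1.88203
Interval: 1.043 ± 1.88203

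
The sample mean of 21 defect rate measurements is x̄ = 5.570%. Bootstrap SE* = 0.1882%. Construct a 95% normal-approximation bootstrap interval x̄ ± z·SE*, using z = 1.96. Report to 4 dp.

Margin = 1.96 × 0.1882 = 0.36887
Interval: 5.570 ± 0.36887

(5.2011, 5.9389)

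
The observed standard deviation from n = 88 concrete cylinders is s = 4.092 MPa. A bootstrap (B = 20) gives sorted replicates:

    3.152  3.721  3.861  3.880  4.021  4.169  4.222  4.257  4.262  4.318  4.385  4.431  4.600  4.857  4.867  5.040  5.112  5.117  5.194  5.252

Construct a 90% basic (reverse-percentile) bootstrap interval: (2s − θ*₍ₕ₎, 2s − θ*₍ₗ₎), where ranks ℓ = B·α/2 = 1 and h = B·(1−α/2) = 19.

(2.990, 5.032)

Percentile endpoints at ranks 1 and 19: θ*₍1₎ = 3.152, θ*₍19₎ = 5.194.
Basic interval reflects these around s:
  lower = 2 × 4.092 − 5.194 = 2.990
  upper = 2 × 4.092 − 3.152 = 5.032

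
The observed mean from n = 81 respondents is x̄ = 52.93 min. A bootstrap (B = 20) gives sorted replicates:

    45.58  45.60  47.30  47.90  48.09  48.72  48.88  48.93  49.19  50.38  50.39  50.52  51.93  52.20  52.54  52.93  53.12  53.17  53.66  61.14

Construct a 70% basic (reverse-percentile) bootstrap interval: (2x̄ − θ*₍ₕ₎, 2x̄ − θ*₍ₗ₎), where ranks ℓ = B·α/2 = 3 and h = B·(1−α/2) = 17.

Percentile endpoints at ranks 3 and 17: θ*₍3₎ = 47.30, θ*₍17₎ = 53.12.
Basic interval reflects these around x̄:
  lower = 2 × 52.93 − 53.12 = 52.74
  upper = 2 × 52.93 − 47.30 = 58.56

(52.74, 58.56)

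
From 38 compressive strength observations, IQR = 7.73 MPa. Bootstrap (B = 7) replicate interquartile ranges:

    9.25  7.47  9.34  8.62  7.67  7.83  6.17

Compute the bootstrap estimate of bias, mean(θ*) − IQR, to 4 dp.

mean(θ*) = (9.25 + 7.47 + 9.34 + 8.62 + 7.67 + 7.83 + 6.17) / 7 = 8.05000
bias = 8.05000 − 7.73

bias = +0.3200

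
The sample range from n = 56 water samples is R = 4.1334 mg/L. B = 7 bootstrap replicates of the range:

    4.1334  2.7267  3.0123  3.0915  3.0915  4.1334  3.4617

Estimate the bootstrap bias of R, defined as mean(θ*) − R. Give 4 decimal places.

bias = −0.7548

mean(θ*) = (4.1334 + 2.7267 + 3.0123 + 3.0915 + 3.0915 + 4.1334 + 3.4617) / 7 = 3.37864
bias = 3.37864 − 4.1334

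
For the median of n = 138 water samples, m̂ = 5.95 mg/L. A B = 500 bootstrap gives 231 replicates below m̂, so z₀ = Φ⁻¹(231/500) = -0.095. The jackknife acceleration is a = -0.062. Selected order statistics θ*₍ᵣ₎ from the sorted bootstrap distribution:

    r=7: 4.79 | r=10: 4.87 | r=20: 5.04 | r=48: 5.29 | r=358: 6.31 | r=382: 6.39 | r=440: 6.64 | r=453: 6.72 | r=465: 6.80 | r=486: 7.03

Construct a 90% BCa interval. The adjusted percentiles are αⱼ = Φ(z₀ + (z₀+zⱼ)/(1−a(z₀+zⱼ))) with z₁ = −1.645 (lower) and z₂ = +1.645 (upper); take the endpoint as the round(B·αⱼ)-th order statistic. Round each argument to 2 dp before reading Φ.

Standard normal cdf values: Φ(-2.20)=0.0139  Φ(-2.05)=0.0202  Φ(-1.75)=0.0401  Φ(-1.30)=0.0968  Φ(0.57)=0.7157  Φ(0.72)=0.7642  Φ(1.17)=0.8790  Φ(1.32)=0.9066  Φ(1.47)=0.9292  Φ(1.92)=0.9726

Lower: z₀ + z₁ = -0.095 + (-1.645) = -1.740; 1 − a(z₀+z₁) = 1 − (-0.062)(-1.740) = 0.8921; argument = -0.095 + (-1.740)/0.8921 = -2.0454 → -2.05.
α₁ = Φ(-2.05) = 0.0202; rank = round(500 × 0.0202) = 10; θ*₍10₎ = 4.87.
Upper: z₀ + z₂ = 1.550; 1 − a(z₀+z₂) = 1.0961; argument = 1.3191 → 1.32; α₂ = 0.9066; rank = 453; θ*₍453₎ = 6.72.

(4.87, 6.72)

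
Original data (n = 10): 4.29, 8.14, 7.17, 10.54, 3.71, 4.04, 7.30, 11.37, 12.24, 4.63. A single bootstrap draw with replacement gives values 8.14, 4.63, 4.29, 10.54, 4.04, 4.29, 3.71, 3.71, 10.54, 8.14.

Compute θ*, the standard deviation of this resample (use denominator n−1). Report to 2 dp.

Mean = 6.2030; sum of squared deviations = 72.0252
s² = 72.0252 / 9 = 8.0028
s = √8.0028 = 2.83

θ* = 2.83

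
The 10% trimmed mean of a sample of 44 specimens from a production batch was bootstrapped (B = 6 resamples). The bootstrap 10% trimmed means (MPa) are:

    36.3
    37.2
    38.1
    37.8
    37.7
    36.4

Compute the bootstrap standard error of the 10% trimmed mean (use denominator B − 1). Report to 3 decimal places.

Bootstrap SE is the standard deviation of the 6 replicate 10% trimmed means.
Mean of replicates: (36.3 + 37.2 + 38.1 + 37.8 + 37.7 + 36.4) / 6 = 223.5000 / 6 = 37.2500
Sum of squared deviations: (−0.9500)² + (−0.0500)² + (+0.8500)² + (+0.5500)² + (+0.4500)² + (−0.8500)² = 2.8550
Variance = 2.8550 / 5 = 0.5710
SE* = √0.5710

SE* = 0.756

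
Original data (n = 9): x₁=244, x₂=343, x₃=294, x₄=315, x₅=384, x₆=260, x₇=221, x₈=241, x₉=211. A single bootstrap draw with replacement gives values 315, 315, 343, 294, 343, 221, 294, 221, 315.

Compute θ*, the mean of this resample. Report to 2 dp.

θ* = 295.67

Mean = (315 + 315 + 343 + 294 + 343 + 221 + 294 + 221 + 315) / 9 = 2661.0 / 9 = 295.67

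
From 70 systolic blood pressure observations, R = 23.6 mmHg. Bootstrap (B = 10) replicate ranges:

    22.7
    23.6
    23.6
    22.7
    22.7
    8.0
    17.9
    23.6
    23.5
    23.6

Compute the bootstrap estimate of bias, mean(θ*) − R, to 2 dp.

mean(θ*) = (22.7 + 23.6 + 23.6 + 22.7 + 22.7 + 8.0 + 17.9 + 23.6 + 23.5 + 23.6) / 10 = 21.190
bias = 21.190 − 23.6

bias = −2.41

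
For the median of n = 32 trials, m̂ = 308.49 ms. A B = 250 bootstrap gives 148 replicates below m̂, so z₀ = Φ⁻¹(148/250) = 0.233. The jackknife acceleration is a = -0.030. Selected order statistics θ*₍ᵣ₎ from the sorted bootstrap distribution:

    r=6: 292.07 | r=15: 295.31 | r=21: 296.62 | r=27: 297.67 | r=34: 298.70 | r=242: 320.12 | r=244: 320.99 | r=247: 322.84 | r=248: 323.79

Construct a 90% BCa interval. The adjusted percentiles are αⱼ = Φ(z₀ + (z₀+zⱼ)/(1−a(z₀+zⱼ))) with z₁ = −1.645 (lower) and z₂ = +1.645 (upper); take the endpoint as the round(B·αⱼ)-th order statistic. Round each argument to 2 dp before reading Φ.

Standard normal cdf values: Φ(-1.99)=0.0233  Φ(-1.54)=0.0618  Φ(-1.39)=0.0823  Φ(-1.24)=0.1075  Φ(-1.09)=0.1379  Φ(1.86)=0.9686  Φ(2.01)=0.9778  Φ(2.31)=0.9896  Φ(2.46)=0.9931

(297.67, 320.99)

Lower: z₀ + z₁ = 0.233 + (-1.645) = -1.412; 1 − a(z₀+z₁) = 1 − (-0.030)(-1.412) = 0.9576; argument = 0.233 + (-1.412)/0.9576 = -1.2415 → -1.24.
α₁ = Φ(-1.24) = 0.1075; rank = round(250 × 0.1075) = 27; θ*₍27₎ = 297.67.
Upper: z₀ + z₂ = 1.878; 1 − a(z₀+z₂) = 1.0563; argument = 2.0108 → 2.01; α₂ = 0.9778; rank = 244; θ*₍244₎ = 320.99.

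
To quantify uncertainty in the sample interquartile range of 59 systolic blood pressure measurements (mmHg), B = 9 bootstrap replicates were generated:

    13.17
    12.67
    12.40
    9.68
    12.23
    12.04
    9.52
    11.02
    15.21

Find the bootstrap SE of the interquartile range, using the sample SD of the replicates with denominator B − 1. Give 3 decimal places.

SE* = 1.762

Bootstrap SE is the standard deviation of the 9 replicate interquartile ranges.
Mean of replicates: (13.17 + 12.67 + 12.40 + 9.68 + 12.23 + 12.04 + 9.52 + 11.02 + 15.21) / 9 = 107.9400 / 9 = 11.9933
Sum of squared deviations: (+1.1767)² + (+0.6767)² + (+0.4067)² + (−2.3133)² + (+0.2367)² + (+0.0467)² + (−2.4733)² + (−0.9733)² + (+3.2167)² = 24.8292
Variance = 24.8292 / 8 = 3.1037
SE* = √3.1037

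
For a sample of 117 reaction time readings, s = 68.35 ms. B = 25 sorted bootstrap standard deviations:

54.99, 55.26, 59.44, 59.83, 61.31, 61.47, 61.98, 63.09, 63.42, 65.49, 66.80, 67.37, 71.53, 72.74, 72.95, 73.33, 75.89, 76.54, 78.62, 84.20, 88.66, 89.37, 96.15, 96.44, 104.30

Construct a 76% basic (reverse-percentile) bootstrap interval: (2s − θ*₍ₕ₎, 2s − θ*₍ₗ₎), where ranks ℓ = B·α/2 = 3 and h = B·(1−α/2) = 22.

(47.33, 77.26)

Percentile endpoints at ranks 3 and 22: θ*₍3₎ = 59.44, θ*₍22₎ = 89.37.
Basic interval reflects these around s:
  lower = 2 × 68.35 − 89.37 = 47.33
  upper = 2 × 68.35 − 59.44 = 77.26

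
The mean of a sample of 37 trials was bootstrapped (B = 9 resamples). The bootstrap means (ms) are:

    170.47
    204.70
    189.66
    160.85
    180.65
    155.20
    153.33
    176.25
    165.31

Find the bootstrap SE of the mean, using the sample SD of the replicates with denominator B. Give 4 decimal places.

Bootstrap SE is the standard deviation of the 9 replicate means.
Mean of replicates: (170.47 + 204.70 + 189.66 + 160.85 + 180.65 + 155.20 + 153.33 + 176.25 + 165.31) / 9 = 1556.42000 / 9 = 172.93556
Sum of squared deviations: (−2.46556)² + (+31.76444)² + (+16.72444)² + (−12.08556)² + (+7.71444)² + (−17.73556)² + (−19.60556)² + (+3.31444)² + (−7.62556)² = 2268.40162
Variance = 2268.40162 / 9 = 252.04462
SE* = √252.04462

SE* = 15.8759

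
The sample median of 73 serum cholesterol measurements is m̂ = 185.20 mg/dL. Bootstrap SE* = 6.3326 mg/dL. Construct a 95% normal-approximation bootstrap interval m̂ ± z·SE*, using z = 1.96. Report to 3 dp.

(172.788, 197.612)

Margin = 1.96 × 6.3326 = 12.4119
Interval: 185.20 ± 12.4119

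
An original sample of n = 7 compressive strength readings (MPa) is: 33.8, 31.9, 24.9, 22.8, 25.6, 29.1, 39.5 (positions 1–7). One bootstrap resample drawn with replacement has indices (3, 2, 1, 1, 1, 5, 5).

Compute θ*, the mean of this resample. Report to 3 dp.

θ* = 29.914

Resample values: 24.9, 31.9, 33.8, 33.8, 33.8, 25.6, 25.6.
Mean = (24.9 + 31.9 + 33.8 + 33.8 + 33.8 + 25.6 + 25.6) / 7 = 209.40 / 7 = 29.914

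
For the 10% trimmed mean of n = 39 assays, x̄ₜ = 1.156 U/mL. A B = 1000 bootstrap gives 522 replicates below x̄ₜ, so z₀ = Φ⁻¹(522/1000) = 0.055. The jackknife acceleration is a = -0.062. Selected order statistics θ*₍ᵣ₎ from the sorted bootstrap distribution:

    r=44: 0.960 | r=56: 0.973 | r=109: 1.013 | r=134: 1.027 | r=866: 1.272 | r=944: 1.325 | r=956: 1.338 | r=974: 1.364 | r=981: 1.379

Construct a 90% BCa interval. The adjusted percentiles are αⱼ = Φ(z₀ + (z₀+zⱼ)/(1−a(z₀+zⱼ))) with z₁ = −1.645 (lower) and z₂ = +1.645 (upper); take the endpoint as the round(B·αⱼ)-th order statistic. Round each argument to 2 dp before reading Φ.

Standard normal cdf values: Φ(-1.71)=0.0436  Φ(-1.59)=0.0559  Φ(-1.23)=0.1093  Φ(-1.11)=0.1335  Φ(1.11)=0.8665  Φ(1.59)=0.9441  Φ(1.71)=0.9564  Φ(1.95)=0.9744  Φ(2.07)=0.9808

(0.960, 1.325)

Lower: z₀ + z₁ = 0.055 + (-1.645) = -1.590; 1 − a(z₀+z₁) = 1 − (-0.062)(-1.590) = 0.9014; argument = 0.055 + (-1.590)/0.9014 = -1.7089 → -1.71.
α₁ = Φ(-1.71) = 0.0436; rank = round(1000 × 0.0436) = 44; θ*₍44₎ = 0.960.
Upper: z₀ + z₂ = 1.700; 1 − a(z₀+z₂) = 1.1054; argument = 1.5929 → 1.59; α₂ = 0.9441; rank = 944; θ*₍944₎ = 1.325.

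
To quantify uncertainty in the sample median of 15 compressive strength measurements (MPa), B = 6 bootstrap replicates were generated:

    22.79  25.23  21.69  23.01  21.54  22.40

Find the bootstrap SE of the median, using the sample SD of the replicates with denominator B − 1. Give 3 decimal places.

SE* = 1.336

Bootstrap SE is the standard deviation of the 6 replicate medians.
Mean of replicates: (22.79 + 25.23 + 21.69 + 23.01 + 21.54 + 22.40) / 6 = 136.6600 / 6 = 22.7767
Sum of squared deviations: (+0.0133)² + (+2.4533)² + (−1.0867)² + (+0.2333)² + (−1.2367)² + (−0.3767)² = 8.9255
Variance = 8.9255 / 5 = 1.7851
SE* = √1.7851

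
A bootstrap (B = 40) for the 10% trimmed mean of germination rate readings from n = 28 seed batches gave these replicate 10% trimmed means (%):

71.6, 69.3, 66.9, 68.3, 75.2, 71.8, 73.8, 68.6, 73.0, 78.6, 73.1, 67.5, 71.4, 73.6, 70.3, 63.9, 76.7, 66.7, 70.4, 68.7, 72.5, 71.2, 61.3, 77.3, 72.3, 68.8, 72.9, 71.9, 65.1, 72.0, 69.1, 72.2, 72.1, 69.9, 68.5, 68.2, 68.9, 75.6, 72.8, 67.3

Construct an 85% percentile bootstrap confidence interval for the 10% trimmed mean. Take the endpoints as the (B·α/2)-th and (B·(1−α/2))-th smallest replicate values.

Sorted replicates: 61.3, 63.9, 65.1, 66.7, 66.9, 67.3, 67.5, 68.2, 68.3, 68.5, 68.6, 68.7, 68.8, 68.9, 69.1, 69.3, 69.9, 70.3, 70.4, 71.2, 71.4, 71.6, 71.8, 71.9, 72.0, 72.1, 72.2, 72.3, 72.5, 72.8, 72.9, 73.0, 73.1, 73.6, 73.8, 75.2, 75.6, 76.7, 77.3, 78.6
α = 0.15; lower rank = 40 × 0.075 = 3; upper rank = 40 × 0.925 = 37.
The 3rd smallest replicate is 65.1; the 37th is 75.6.

(65.1, 75.6)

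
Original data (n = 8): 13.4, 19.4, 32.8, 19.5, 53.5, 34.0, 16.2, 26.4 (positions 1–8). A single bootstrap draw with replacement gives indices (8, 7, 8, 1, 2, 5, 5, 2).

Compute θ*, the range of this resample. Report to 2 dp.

Resample values: 26.4, 16.2, 26.4, 13.4, 19.4, 53.5, 53.5, 19.4.
Range = 53.5 − 13.4 = 40.10

θ* = 40.10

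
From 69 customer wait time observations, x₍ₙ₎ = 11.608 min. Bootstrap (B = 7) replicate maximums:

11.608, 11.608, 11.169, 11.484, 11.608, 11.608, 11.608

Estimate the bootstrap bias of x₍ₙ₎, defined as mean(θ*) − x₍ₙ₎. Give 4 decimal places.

bias = −0.0804

mean(θ*) = (11.608 + 11.608 + 11.169 + 11.484 + 11.608 + 11.608 + 11.608) / 7 = 11.52757
bias = 11.52757 − 11.608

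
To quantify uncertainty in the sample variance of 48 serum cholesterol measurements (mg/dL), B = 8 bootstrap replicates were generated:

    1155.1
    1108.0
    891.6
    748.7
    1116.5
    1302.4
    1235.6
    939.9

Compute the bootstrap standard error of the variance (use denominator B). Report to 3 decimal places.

Bootstrap SE is the standard deviation of the 8 replicate variances.
Mean of replicates: (1155.1 + 1108.0 + 891.6 + 748.7 + 1116.5 + 1302.4 + 1235.6 + 939.9) / 8 = 8497.8000 / 8 = 1062.2250
Sum of squared deviations: (+92.8750)² + (+45.7750)² + (−170.6250)² + (−313.5250)² + (+54.2750)² + (+240.1750)² + (+173.3750)² + (−122.3250)² = 243784.0350
Variance = 243784.0350 / 8 = 30473.0044
SE* = √30473.0044

SE* = 174.565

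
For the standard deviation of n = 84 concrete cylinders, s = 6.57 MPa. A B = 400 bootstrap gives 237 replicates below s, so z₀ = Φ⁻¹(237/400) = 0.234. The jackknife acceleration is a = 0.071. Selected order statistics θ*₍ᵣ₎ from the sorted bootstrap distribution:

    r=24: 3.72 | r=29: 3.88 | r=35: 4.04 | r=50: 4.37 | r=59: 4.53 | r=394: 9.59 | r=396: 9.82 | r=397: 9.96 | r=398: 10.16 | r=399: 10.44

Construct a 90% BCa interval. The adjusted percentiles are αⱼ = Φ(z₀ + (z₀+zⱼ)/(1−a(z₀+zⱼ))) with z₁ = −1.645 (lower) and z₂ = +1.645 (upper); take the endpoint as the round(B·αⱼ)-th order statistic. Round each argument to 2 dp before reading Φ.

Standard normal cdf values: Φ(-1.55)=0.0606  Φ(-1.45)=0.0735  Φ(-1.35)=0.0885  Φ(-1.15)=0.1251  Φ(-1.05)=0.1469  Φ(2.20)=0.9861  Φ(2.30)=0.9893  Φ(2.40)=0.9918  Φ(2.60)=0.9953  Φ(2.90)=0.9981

Lower: z₀ + z₁ = 0.234 + (-1.645) = -1.411; 1 − a(z₀+z₁) = 1 − (0.071)(-1.411) = 1.1002; argument = 0.234 + (-1.411)/1.1002 = -1.0485 → -1.05.
α₁ = Φ(-1.05) = 0.1469; rank = round(400 × 0.1469) = 59; θ*₍59₎ = 4.53.
Upper: z₀ + z₂ = 1.879; 1 − a(z₀+z₂) = 0.8666; argument = 2.4023 → 2.40; α₂ = 0.9918; rank = 397; θ*₍397₎ = 9.96.

(4.53, 9.96)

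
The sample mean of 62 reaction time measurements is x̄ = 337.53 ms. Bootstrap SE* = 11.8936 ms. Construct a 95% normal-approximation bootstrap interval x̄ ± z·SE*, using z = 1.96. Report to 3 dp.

Margin = 1.96 × 11.8936 = 23.3115
Interval: 337.53 ± 23.3115

(314.219, 360.841)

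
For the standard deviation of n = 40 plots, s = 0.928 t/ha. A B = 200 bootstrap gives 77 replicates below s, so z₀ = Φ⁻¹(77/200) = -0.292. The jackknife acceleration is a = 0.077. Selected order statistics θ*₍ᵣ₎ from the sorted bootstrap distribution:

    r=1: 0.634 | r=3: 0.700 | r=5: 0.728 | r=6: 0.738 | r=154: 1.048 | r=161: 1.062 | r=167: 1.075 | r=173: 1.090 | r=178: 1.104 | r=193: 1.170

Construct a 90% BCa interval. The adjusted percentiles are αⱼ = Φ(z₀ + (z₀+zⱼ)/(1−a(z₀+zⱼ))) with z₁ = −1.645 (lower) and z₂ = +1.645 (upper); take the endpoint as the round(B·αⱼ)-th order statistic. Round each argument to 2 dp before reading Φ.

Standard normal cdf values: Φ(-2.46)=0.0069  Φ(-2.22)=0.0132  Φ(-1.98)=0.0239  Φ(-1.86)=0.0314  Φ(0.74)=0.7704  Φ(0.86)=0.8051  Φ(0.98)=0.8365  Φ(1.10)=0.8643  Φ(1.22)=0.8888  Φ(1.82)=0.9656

(0.728, 1.104)

Lower: z₀ + z₁ = -0.292 + (-1.645) = -1.937; 1 − a(z₀+z₁) = 1 − (0.077)(-1.937) = 1.1491; argument = -0.292 + (-1.937)/1.1491 = -1.9776 → -1.98.
α₁ = Φ(-1.98) = 0.0239; rank = round(200 × 0.0239) = 5; θ*₍5₎ = 0.728.
Upper: z₀ + z₂ = 1.353; 1 − a(z₀+z₂) = 0.8958; argument = 1.2183 → 1.22; α₂ = 0.8888; rank = 178; θ*₍178₎ = 1.104.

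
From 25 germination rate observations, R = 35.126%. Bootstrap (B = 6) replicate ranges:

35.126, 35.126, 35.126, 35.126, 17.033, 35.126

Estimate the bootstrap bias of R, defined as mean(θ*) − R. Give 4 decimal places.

mean(θ*) = (35.126 + 35.126 + 35.126 + 35.126 + 17.033 + 35.126) / 6 = 32.11050
bias = 32.11050 − 35.126

bias = −3.0155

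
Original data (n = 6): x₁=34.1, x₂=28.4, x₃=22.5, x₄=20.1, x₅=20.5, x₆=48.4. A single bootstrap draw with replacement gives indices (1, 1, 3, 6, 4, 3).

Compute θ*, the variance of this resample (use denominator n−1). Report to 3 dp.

θ* = 116.442

Resample values: 34.1, 34.1, 22.5, 48.4, 20.1, 22.5.
Mean = 30.2833; sum of squared deviations = 582.2083
s² = 582.2083 / 5 = 116.4417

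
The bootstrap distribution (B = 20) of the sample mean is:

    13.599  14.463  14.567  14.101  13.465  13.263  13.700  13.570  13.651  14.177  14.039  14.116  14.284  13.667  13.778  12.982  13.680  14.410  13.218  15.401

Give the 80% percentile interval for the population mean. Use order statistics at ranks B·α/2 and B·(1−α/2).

(13.218, 14.463)

Sorted replicates: 12.982, 13.218, 13.263, 13.465, 13.570, 13.599, 13.651, 13.667, 13.680, 13.700, 13.778, 14.039, 14.101, 14.116, 14.177, 14.284, 14.410, 14.463, 14.567, 15.401
α = 0.20; lower rank = 20 × 0.100 = 2; upper rank = 20 × 0.900 = 18.
The 2nd smallest replicate is 13.218; the 18th is 14.463.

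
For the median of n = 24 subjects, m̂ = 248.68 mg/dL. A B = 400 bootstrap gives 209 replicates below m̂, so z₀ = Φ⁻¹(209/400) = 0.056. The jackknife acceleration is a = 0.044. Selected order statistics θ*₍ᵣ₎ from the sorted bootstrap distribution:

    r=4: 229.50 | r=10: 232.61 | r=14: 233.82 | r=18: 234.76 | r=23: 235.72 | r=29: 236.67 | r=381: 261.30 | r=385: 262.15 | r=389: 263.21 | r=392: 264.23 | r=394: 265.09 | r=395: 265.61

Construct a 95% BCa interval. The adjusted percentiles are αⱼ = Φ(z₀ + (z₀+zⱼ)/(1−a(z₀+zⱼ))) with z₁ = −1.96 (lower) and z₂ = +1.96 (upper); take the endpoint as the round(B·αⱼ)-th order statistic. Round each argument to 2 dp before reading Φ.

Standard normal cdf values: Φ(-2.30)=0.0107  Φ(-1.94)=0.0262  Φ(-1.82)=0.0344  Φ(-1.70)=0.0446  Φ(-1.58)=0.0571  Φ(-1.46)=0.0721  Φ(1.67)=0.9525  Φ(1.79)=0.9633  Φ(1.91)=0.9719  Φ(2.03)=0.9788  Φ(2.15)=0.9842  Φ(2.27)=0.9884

(234.76, 265.61)

Lower: z₀ + z₁ = 0.056 + (-1.960) = -1.904; 1 − a(z₀+z₁) = 1 − (0.044)(-1.904) = 1.0838; argument = 0.056 + (-1.904)/1.0838 = -1.7008 → -1.70.
α₁ = Φ(-1.70) = 0.0446; rank = round(400 × 0.0446) = 18; θ*₍18₎ = 234.76.
Upper: z₀ + z₂ = 2.016; 1 − a(z₀+z₂) = 0.9113; argument = 2.2682 → 2.27; α₂ = 0.9884; rank = 395; θ*₍395₎ = 265.61.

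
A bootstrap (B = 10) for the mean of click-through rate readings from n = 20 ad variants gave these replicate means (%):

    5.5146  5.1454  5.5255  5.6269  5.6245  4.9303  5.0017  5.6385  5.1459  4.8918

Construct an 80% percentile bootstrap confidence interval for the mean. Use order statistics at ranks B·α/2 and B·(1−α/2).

Sorted replicates: 4.8918, 4.9303, 5.0017, 5.1454, 5.1459, 5.5146, 5.5255, 5.6245, 5.6269, 5.6385
α = 0.20; lower rank = 10 × 0.100 = 1; upper rank = 10 × 0.900 = 9.
The 1st smallest replicate is 4.8918; the 9th is 5.6269.

(4.8918, 5.6269)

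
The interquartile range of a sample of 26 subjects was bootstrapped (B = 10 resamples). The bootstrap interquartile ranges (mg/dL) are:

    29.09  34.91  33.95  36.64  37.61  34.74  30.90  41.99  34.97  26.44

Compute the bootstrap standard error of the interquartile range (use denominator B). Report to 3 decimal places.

Bootstrap SE is the standard deviation of the 10 replicate interquartile ranges.
Mean of replicates: (29.09 + 34.91 + 33.95 + 36.64 + 37.61 + 34.74 + 30.90 + 41.99 + 34.97 + 26.44) / 10 = 341.2400 / 10 = 34.1240
Sum of squared deviations: (−5.0340)² + (+0.7860)² + (−0.1740)² + (+2.5160)² + (+3.4860)² + (+0.6160)² + (−3.2240)² + (+7.8660)² + (+0.8460)² + (−7.6840)² = 176.8788
Variance = 176.8788 / 10 = 17.6879
SE* = √17.6879

SE* = 4.206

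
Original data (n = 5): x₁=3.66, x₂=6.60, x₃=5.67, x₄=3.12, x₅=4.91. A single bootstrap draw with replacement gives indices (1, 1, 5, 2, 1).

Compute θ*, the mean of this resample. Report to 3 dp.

Resample values: 3.66, 3.66, 4.91, 6.60, 3.66.
Mean = (3.66 + 3.66 + 4.91 + 6.60 + 3.66) / 5 = 22.490 / 5 = 4.498

θ* = 4.498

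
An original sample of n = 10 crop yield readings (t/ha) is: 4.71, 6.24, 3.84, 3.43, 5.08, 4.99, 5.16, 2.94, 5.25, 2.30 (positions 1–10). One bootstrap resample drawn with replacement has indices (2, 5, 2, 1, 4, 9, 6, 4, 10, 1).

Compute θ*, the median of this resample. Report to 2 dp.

θ* = 4.85

Resample values: 6.24, 5.08, 6.24, 4.71, 3.43, 5.25, 4.99, 3.43, 2.30, 4.71.
Sorted: 2.30, 3.43, 3.43, 4.71, 4.71, 4.99, 5.08, 5.25, 6.24, 6.24
Median = average of the two middle values = 4.85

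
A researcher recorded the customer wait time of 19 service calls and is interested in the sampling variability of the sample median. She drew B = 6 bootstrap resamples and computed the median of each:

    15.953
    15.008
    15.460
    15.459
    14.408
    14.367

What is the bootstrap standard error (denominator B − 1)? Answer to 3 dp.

Bootstrap SE is the standard deviation of the 6 replicate medians.
Mean of replicates: (15.953 + 15.008 + 15.460 + 15.459 + 14.408 + 14.367) / 6 = 90.6550 / 6 = 15.1092
Sum of squared deviations: (+0.8438)² + (−0.1012)² + (+0.3508)² + (+0.3498)² + (−0.7012)² + (−0.7422)² = 2.0102
Variance = 2.0102 / 5 = 0.4020
SE* = √0.4020

SE* = 0.634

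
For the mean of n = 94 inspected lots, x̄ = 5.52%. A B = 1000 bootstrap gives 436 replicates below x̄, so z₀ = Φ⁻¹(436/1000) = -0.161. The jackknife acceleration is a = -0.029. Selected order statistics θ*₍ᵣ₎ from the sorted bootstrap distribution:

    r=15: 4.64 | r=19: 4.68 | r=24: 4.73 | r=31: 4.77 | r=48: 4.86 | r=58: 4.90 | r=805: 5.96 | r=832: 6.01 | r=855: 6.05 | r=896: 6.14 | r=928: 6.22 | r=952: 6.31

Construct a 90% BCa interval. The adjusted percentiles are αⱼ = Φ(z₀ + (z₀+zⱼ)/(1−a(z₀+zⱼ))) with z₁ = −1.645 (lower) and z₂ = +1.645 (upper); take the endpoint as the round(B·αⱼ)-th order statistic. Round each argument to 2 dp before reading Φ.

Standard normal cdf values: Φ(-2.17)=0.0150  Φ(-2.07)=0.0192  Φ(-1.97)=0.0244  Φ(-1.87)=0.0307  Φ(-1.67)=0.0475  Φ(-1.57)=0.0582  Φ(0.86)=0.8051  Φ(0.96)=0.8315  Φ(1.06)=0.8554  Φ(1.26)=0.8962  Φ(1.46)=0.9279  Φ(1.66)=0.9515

Lower: z₀ + z₁ = -0.161 + (-1.645) = -1.806; 1 − a(z₀+z₁) = 1 − (-0.029)(-1.806) = 0.9476; argument = -0.161 + (-1.806)/0.9476 = -2.0668 → -2.07.
α₁ = Φ(-2.07) = 0.0192; rank = round(1000 × 0.0192) = 19; θ*₍19₎ = 4.68.
Upper: z₀ + z₂ = 1.484; 1 − a(z₀+z₂) = 1.0430; argument = 1.2618 → 1.26; α₂ = 0.8962; rank = 896; θ*₍896₎ = 6.14.

(4.68, 6.14)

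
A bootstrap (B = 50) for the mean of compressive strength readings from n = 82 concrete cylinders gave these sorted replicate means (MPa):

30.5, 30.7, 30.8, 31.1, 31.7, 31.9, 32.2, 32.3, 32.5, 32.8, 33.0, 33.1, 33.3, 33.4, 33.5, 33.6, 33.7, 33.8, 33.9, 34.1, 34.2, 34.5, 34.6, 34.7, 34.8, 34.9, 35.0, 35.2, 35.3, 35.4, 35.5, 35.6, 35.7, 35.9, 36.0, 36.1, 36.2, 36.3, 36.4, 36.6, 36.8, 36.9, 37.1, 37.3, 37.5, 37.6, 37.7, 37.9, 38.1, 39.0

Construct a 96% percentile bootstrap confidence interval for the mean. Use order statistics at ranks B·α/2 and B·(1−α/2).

(30.5, 38.1)

α = 0.04; lower rank = 50 × 0.020 = 1; upper rank = 50 × 0.980 = 49.
The 1st smallest replicate is 30.5; the 49th is 38.1.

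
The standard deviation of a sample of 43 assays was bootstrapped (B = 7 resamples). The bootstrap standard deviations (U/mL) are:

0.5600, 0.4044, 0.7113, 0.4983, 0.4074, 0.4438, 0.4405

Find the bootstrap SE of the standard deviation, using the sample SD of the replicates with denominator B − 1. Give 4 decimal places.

Bootstrap SE is the standard deviation of the 7 replicate standard deviations.
Mean of replicates: (0.5600 + 0.4044 + 0.7113 + 0.4983 + 0.4074 + 0.4438 + 0.4405) / 7 = 3.46570 / 7 = 0.49510
Sum of squared deviations: (+0.06490)² + (−0.09070)² + (+0.21620)² + (+0.00320)² + (−0.08770)² + (−0.05130)² + (−0.05460)² = 0.07250
Variance = 0.07250 / 6 = 0.01208
SE* = √0.01208

SE* = 0.1099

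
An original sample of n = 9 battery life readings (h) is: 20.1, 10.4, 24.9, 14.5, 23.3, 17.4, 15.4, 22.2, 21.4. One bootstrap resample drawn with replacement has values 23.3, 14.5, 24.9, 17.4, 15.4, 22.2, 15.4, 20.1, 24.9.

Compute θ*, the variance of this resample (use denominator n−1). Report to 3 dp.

θ* = 17.836

Mean = 19.7889; sum of squared deviations = 142.6889
s² = 142.6889 / 8 = 17.8361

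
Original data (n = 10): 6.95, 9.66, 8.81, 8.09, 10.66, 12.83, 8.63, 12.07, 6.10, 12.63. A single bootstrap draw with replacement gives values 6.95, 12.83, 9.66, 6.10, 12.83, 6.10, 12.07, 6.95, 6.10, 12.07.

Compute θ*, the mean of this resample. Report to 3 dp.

Mean = (6.95 + 12.83 + 9.66 + 6.10 + 12.83 + 6.10 + 12.07 + 6.95 + 6.10 + 12.07) / 10 = 91.660 / 10 = 9.166

θ* = 9.166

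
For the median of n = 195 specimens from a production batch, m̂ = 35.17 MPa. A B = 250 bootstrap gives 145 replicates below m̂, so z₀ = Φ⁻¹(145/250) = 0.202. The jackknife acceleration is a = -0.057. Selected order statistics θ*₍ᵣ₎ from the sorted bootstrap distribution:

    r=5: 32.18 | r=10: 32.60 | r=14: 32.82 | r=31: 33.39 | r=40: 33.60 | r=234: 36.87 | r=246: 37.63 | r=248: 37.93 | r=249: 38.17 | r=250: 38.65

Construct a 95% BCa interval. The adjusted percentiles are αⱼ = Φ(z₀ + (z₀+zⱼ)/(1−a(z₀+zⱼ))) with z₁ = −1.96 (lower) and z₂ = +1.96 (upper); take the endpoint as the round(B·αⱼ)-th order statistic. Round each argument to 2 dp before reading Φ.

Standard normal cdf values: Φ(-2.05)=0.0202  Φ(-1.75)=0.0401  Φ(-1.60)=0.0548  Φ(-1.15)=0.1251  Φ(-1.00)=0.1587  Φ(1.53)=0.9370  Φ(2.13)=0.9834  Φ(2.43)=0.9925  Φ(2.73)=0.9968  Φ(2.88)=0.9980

(32.60, 37.63)

Lower: z₀ + z₁ = 0.202 + (-1.960) = -1.758; 1 − a(z₀+z₁) = 1 − (-0.057)(-1.758) = 0.8998; argument = 0.202 + (-1.758)/0.8998 = -1.7518 → -1.75.
α₁ = Φ(-1.75) = 0.0401; rank = round(250 × 0.0401) = 10; θ*₍10₎ = 32.60.
Upper: z₀ + z₂ = 2.162; 1 − a(z₀+z₂) = 1.1232; argument = 2.1268 → 2.13; α₂ = 0.9834; rank = 246; θ*₍246₎ = 37.63.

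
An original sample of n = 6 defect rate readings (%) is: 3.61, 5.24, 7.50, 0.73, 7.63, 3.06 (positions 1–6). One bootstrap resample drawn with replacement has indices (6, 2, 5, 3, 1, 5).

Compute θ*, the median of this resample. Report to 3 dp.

Resample values: 3.06, 5.24, 7.63, 7.50, 3.61, 7.63.
Sorted: 3.06, 3.61, 5.24, 7.50, 7.63, 7.63
Median = average of the two middle values = 6.370

θ* = 6.370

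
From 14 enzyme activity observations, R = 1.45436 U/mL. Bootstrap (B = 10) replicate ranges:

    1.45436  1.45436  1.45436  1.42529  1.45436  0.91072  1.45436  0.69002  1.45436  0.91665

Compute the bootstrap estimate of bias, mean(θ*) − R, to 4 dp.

mean(θ*) = (1.45436 + 1.45436 + 1.45436 + 1.42529 + 1.45436 + 0.91072 + 1.45436 + 0.69002 + 1.45436 + 0.91665) / 10 = 1.26688
bias = 1.26688 − 1.45436

bias = −0.1875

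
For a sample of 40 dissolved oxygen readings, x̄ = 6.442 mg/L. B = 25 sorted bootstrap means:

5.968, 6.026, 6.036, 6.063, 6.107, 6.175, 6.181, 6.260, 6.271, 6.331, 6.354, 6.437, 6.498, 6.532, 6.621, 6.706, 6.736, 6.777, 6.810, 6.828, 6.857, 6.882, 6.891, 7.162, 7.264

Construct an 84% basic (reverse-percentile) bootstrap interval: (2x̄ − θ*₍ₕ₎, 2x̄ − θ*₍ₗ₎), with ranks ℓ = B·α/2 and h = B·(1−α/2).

Percentile endpoints at ranks 2 and 23: θ*₍2₎ = 6.026, θ*₍23₎ = 6.891.
Basic interval reflects these around x̄:
  lower = 2 × 6.442 − 6.891 = 5.993
  upper = 2 × 6.442 − 6.026 = 6.858

(5.993, 6.858)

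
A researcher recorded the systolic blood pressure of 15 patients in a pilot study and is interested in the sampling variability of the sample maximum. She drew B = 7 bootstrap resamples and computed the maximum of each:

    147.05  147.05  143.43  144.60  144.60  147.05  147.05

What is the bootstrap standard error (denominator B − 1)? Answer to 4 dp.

Bootstrap SE is the standard deviation of the 7 replicate maximums.
Mean of replicates: (147.05 + 147.05 + 143.43 + 144.60 + 144.60 + 147.05 + 147.05) / 7 = 1020.83000 / 7 = 145.83286
Sum of squared deviations: (+1.21714)² + (+1.21714)² + (−2.40286)² + (−1.23286)² + (−1.23286)² + (+1.21714)² + (+1.21714)² = 14.73934
Variance = 14.73934 / 6 = 2.45656
SE* = √2.45656

SE* = 1.5673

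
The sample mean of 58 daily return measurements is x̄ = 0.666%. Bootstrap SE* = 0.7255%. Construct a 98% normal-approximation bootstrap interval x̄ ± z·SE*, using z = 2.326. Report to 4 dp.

Margin = 2.326 × 0.7255 = 1.68751
Interval: 0.666 ± 1.68751

(-1.0215, 2.3535)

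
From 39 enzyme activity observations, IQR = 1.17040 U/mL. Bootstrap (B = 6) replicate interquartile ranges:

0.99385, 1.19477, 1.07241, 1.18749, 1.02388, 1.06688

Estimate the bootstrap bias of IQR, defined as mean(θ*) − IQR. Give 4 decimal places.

mean(θ*) = (0.99385 + 1.19477 + 1.07241 + 1.18749 + 1.02388 + 1.06688) / 6 = 1.08988
bias = 1.08988 − 1.17040

bias = −0.0805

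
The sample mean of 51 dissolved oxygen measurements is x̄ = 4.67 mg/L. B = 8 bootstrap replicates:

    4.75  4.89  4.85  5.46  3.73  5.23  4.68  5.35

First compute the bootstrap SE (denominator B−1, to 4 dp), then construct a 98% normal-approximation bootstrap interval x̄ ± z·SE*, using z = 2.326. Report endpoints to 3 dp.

Mean of replicates = 4.8675; sum of squared deviations = 2.0589; SE* = √(2.0589/7) = 0.5423
Margin = 2.326 × 0.5423 = 1.2614
Interval: 4.67 ± 1.2614

(3.409, 5.931)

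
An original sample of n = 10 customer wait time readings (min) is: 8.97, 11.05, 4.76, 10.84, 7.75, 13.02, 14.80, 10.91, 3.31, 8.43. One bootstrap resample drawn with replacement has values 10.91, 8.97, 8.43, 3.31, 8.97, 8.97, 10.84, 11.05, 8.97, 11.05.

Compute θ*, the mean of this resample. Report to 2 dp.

θ* = 9.15

Mean = (10.91 + 8.97 + 8.43 + 3.31 + 8.97 + 8.97 + 10.84 + 11.05 + 8.97 + 11.05) / 10 = 91.470 / 10 = 9.15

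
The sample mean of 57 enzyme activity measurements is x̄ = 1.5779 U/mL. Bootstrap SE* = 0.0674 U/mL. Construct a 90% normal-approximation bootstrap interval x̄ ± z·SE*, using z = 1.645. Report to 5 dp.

Margin = 1.645 × 0.0674 = 0.110873
Interval: 1.5779 ± 0.110873

(1.46703, 1.68877)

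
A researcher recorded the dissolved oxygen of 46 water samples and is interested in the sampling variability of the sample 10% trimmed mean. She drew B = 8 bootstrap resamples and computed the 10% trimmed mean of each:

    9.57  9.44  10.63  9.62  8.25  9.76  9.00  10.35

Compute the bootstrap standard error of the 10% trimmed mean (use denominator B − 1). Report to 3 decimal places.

SE* = 0.742

Bootstrap SE is the standard deviation of the 8 replicate 10% trimmed means.
Mean of replicates: (9.57 + 9.44 + 10.63 + 9.62 + 8.25 + 9.76 + 9.00 + 10.35) / 8 = 76.6200 / 8 = 9.5775
Sum of squared deviations: (−0.0075)² + (−0.1375)² + (+1.0525)² + (+0.0425)² + (−1.3275)² + (+0.1825)² + (−0.5775)² + (+0.7725)² = 3.8544
Variance = 3.8544 / 7 = 0.5506
SE* = √0.5506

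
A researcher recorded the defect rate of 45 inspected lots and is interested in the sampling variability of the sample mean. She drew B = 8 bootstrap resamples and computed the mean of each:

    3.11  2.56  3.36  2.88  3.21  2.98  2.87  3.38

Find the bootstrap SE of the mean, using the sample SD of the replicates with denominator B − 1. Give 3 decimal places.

SE* = 0.278

Bootstrap SE is the standard deviation of the 8 replicate means.
Mean of replicates: (3.11 + 2.56 + 3.36 + 2.88 + 3.21 + 2.98 + 2.87 + 3.38) / 8 = 24.3500 / 8 = 3.0438
Sum of squared deviations: (+0.0662)² + (−0.4838)² + (+0.3162)² + (−0.1638)² + (+0.1662)² + (−0.0638)² + (−0.1738)² + (+0.3362)² = 0.5402
Variance = 0.5402 / 7 = 0.0772
SE* = √0.0772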